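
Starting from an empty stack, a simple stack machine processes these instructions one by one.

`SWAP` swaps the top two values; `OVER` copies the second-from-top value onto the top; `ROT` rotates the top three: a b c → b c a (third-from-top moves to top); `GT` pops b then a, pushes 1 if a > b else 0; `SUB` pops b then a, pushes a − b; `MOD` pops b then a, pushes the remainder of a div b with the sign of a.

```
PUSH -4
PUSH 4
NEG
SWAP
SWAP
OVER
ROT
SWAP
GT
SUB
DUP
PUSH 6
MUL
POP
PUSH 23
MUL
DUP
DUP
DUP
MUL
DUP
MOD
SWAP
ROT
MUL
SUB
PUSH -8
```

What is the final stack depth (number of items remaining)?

2

PUSH -4  [-4]
PUSH 4   [-4, 4]
NEG      [-4, -4]
SWAP     [-4, -4]
SWAP     [-4, -4]
OVER     [-4, -4, -4]
ROT      [-4, -4, -4]
SWAP     [-4, -4, -4]
GT       [-4, 0]
SUB      [-4]
DUP      [-4, -4]
PUSH 6   [-4, -4, 6]
MUL      [-4, -24]
POP      [-4]
PUSH 23  [-4, 23]
MUL      [-92]
DUP      [-92, -92]
DUP      [-92, -92, -92]
DUP      [-92, -92, -92, -92]
MUL      [-92, -92, 8464]
DUP      [-92, -92, 8464, 8464]
MOD      [-92, -92, 0]
SWAP     [-92, 0, -92]
ROT      [0, -92, -92]
MUL      [0, 8464]
SUB      [-8464]
PUSH -8  [-8464, -8]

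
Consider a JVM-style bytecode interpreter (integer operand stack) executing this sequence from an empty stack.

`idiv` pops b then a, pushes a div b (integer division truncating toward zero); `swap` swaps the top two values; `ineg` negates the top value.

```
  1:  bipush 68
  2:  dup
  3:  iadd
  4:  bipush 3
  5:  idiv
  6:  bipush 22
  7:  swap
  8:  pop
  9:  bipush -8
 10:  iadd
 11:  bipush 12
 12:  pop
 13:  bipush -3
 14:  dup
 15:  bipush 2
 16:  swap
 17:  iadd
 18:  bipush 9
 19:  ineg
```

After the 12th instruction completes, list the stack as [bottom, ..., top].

bipush 68 → [68]
dup       → [68, 68]
iadd      → [136]
bipush 3  → [136, 3]
idiv      → [45]
bipush 22 → [45, 22]
swap      → [22, 45]
pop       → [22]
bipush -8 → [22, -8]
iadd      → [14]
bipush 12 → [14, 12]
pop       → [14]

[14]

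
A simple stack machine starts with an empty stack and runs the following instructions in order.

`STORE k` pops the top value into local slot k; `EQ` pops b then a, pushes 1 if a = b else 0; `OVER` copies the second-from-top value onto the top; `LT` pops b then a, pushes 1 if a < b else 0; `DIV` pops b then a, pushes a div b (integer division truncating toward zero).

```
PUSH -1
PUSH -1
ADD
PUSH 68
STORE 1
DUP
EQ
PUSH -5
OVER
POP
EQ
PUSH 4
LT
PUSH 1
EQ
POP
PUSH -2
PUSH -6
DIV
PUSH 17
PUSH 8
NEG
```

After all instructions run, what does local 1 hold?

68

PUSH -1  [-1]
PUSH -1  [-1, -1]
ADD      [-2]
PUSH 68  [-2, 68]
STORE 1  [-2]
DUP      [-2, -2]
EQ       [1]
PUSH -5  [1, -5]
OVER     [1, -5, 1]
POP      [1, -5]
EQ       [0]
PUSH 4   [0, 4]
LT       [1]
PUSH 1   [1, 1]
EQ       [1]
POP      []
PUSH -2  [-2]
PUSH -6  [-2, -6]
DIV      [0]
PUSH 17  [0, 17]
PUSH 8   [0, 17, 8]
NEG      [0, 17, -8]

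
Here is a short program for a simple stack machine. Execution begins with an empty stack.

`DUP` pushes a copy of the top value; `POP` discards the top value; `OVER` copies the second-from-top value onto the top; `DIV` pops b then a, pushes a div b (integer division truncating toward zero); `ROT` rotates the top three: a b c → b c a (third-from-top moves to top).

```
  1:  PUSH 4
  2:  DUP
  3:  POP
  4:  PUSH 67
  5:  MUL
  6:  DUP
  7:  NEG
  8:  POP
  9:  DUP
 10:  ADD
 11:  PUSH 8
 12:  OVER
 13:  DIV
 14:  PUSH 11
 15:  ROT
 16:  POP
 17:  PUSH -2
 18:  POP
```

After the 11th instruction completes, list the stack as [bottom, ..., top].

PUSH 4  -> 4
DUP     -> 4 4
POP     -> 4
PUSH 67 -> 4 67
MUL     -> 268
DUP     -> 268 268
NEG     -> 268 -268
POP     -> 268
DUP     -> 268 268
ADD     -> 536
PUSH 8  -> 536 8

[536, 8]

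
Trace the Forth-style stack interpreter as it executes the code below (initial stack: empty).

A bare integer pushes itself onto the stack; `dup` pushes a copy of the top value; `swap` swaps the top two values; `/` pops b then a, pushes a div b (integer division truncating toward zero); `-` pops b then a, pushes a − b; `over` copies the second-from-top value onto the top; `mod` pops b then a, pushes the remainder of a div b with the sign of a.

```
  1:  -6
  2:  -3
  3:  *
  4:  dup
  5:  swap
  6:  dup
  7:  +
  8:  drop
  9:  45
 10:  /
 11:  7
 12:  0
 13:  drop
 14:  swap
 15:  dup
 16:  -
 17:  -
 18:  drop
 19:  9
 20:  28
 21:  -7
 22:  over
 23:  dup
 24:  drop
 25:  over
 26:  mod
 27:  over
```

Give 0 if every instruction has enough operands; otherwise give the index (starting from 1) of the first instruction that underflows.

0

-6   : [-6]
-3   : [-6, -3]
*    : [18]
dup  : [18, 18]
swap : [18, 18]
dup  : [18, 18, 18]
+    : [18, 36]
drop : [18]
45   : [18, 45]
/    : [0]
7    : [0, 7]
0    : [0, 7, 0]
drop : [0, 7]
swap : [7, 0]
dup  : [7, 0, 0]
-    : [7, 0]
-    : [7]
drop : []
9    : [9]
28   : [9, 28]
-7   : [9, 28, -7]
over : [9, 28, -7, 28]
dup  : [9, 28, -7, 28, 28]
drop : [9, 28, -7, 28]
over : [9, 28, -7, 28, -7]
mod  : [9, 28, -7, 0]
over : [9, 28, -7, 0, -7]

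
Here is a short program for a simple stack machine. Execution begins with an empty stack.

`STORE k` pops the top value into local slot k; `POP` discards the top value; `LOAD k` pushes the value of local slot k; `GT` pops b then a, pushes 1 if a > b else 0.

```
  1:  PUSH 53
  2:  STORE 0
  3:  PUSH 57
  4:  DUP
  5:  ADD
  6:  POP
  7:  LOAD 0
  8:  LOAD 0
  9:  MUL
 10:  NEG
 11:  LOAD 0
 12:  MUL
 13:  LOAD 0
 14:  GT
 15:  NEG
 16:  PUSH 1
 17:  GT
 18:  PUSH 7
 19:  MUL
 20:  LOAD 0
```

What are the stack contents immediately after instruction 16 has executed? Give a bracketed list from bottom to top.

PUSH 53  [53]
STORE 0  []
PUSH 57  [57]
DUP      [57, 57]
ADD      [114]
POP      []
LOAD 0   [53]
LOAD 0   [53, 53]
MUL      [2809]
NEG      [-2809]
LOAD 0   [-2809, 53]
MUL      [-148877]
LOAD 0   [-148877, 53]
GT       [0]
NEG      [0]
PUSH 1   [0, 1]

[0, 1]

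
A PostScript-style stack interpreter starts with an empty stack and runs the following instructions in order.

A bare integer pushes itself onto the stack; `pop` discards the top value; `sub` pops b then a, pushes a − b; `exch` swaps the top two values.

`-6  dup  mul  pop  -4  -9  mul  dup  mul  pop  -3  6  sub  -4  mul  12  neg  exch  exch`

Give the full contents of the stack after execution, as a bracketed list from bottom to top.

[36, -12]

-6   : [-6]
dup  : [-6, -6]
mul  : [36]
pop  : []
-4   : [-4]
-9   : [-4, -9]
mul  : [36]
dup  : [36, 36]
mul  : [1296]
pop  : []
-3   : [-3]
6    : [-3, 6]
sub  : [-9]
-4   : [-9, -4]
mul  : [36]
12   : [36, 12]
neg  : [36, -12]
exch : [-12, 36]
exch : [36, -12]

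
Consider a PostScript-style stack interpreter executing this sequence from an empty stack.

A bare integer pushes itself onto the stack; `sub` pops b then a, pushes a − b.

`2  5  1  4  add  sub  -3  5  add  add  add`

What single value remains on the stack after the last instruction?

2   -> [2]
5   -> [2, 5]
1   -> [2, 5, 1]
4   -> [2, 5, 1, 4]
add -> [2, 5, 5]
sub -> [2, 0]
-3  -> [2, 0, -3]
5   -> [2, 0, -3, 5]
add -> [2, 0, 2]
add -> [2, 2]
add -> [4]

4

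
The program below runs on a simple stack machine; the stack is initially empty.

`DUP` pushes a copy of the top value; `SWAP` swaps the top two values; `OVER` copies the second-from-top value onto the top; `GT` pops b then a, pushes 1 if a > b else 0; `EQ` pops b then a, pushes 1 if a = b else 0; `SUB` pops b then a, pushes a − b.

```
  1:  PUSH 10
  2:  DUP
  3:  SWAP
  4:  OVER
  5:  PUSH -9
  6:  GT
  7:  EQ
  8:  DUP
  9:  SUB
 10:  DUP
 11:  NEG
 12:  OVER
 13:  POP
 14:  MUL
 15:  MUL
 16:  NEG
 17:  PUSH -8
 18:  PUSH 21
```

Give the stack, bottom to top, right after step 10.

PUSH 10 : [10]
DUP     : [10, 10]
SWAP    : [10, 10]
OVER    : [10, 10, 10]
PUSH -9 : [10, 10, 10, -9]
GT      : [10, 10, 1]
EQ      : [10, 0]
DUP     : [10, 0, 0]
SUB     : [10, 0]
DUP     : [10, 0, 0]

[10, 0, 0]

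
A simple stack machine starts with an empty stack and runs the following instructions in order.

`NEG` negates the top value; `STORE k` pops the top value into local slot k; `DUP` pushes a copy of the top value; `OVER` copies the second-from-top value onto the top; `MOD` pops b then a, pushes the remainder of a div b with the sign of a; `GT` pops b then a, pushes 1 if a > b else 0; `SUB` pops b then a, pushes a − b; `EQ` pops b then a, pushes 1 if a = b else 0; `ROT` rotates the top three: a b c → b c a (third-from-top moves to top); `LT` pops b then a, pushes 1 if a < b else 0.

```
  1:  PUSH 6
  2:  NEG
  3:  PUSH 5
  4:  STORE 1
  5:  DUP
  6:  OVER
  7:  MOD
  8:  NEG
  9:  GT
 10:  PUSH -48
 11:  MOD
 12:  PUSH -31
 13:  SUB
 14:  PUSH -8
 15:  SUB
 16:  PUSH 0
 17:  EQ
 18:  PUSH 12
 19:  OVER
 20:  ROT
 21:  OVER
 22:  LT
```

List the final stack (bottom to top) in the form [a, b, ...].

[12, 0, 0]

PUSH 6   → 6
NEG      → -6
PUSH 5   → -6 5
STORE 1  → -6
DUP      → -6 -6
OVER     → -6 -6 -6
MOD      → -6 0
NEG      → -6 0
GT       → 0
PUSH -48 → 0 -48
MOD      → 0
PUSH -31 → 0 -31
SUB      → 31
PUSH -8  → 31 -8
SUB      → 39
PUSH 0   → 39 0
EQ       → 0
PUSH 12  → 0 12
OVER     → 0 12 0
ROT      → 12 0 0
OVER     → 12 0 0 0
LT       → 12 0 0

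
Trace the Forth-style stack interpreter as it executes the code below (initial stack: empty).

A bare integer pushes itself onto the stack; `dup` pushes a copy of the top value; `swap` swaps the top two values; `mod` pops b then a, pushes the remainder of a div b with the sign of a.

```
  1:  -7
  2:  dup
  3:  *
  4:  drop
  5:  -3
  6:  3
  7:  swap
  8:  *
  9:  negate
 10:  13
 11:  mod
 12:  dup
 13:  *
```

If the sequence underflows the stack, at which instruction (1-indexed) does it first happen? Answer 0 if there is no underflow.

0

-7      -7
dup     -7 -7
*       49
drop    (empty)
-3      -3
3       -3 3
swap    3 -3
*       -9
negate  9
13      9 13
mod     9
dup     9 9
*       81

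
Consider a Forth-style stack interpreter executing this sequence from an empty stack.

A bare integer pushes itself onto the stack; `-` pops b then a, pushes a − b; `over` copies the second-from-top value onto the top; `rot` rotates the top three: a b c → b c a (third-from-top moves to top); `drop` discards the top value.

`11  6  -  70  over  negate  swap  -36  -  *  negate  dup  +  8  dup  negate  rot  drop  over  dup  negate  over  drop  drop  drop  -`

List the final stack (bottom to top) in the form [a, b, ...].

[5, 16]

11      11
6       11 6
-       5
70      5 70
over    5 70 5
negate  5 70 -5
swap    5 -5 70
-36     5 -5 70 -36
-       5 -5 106
*       5 -530
negate  5 530
dup     5 530 530
+       5 1060
8       5 1060 8
dup     5 1060 8 8
negate  5 1060 8 -8
rot     5 8 -8 1060
drop    5 8 -8
over    5 8 -8 8
dup     5 8 -8 8 8
negate  5 8 -8 8 -8
over    5 8 -8 8 -8 8
drop    5 8 -8 8 -8
drop    5 8 -8 8
drop    5 8 -8
-       5 16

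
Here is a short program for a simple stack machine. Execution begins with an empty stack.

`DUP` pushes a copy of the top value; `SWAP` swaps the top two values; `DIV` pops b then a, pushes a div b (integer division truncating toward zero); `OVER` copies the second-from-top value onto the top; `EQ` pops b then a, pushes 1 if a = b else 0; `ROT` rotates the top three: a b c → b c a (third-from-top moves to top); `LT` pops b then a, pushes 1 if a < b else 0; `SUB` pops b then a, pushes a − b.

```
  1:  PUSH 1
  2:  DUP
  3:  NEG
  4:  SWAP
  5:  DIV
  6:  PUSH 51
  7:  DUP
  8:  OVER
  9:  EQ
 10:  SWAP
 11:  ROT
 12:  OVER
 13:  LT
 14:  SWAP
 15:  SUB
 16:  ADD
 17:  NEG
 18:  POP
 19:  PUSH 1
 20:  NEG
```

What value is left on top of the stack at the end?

-1

PUSH 1  : [1]
DUP     : [1, 1]
NEG     : [1, -1]
SWAP    : [-1, 1]
DIV     : [-1]
PUSH 51 : [-1, 51]
DUP     : [-1, 51, 51]
OVER    : [-1, 51, 51, 51]
EQ      : [-1, 51, 1]
SWAP    : [-1, 1, 51]
ROT     : [1, 51, -1]
OVER    : [1, 51, -1, 51]
LT      : [1, 51, 1]
SWAP    : [1, 1, 51]
SUB     : [1, -50]
ADD     : [-49]
NEG     : [49]
POP     : []
PUSH 1  : [1]
NEG     : [-1]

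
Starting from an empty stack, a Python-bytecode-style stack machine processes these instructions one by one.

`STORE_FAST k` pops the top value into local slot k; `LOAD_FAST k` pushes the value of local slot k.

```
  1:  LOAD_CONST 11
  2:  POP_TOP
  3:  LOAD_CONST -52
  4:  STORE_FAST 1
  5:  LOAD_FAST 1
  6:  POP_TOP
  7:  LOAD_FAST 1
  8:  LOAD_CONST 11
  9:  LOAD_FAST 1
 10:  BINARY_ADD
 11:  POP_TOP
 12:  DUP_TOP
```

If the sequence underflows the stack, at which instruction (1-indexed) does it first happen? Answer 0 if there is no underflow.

LOAD_CONST 11  : [11]
POP_TOP        : []
LOAD_CONST -52 : [-52]
STORE_FAST 1   : []
LOAD_FAST 1    : [-52]
POP_TOP        : []
LOAD_FAST 1    : [-52]
LOAD_CONST 11  : [-52, 11]
LOAD_FAST 1    : [-52, 11, -52]
BINARY_ADD     : [-52, -41]
POP_TOP        : [-52]
DUP_TOP        : [-52, -52]

0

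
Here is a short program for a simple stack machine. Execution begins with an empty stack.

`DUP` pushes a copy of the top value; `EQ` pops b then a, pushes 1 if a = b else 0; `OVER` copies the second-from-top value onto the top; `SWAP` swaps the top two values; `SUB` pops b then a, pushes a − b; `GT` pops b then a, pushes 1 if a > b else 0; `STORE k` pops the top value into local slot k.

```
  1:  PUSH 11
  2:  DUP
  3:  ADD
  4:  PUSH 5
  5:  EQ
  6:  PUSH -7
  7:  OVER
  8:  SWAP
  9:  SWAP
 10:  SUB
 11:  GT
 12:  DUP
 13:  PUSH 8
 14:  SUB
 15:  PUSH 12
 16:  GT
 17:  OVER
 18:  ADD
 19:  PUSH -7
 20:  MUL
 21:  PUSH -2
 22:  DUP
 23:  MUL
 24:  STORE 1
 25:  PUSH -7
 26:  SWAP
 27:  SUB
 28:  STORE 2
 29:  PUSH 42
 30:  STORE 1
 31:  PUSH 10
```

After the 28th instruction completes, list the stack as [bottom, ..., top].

PUSH 11 → [11]
DUP     → [11, 11]
ADD     → [22]
PUSH 5  → [22, 5]
EQ      → [0]
PUSH -7 → [0, -7]
OVER    → [0, -7, 0]
SWAP    → [0, 0, -7]
SWAP    → [0, -7, 0]
SUB     → [0, -7]
GT      → [1]
DUP     → [1, 1]
PUSH 8  → [1, 1, 8]
SUB     → [1, -7]
PUSH 12 → [1, -7, 12]
GT      → [1, 0]
OVER    → [1, 0, 1]
ADD     → [1, 1]
PUSH -7 → [1, 1, -7]
MUL     → [1, -7]
PUSH -2 → [1, -7, -2]
DUP     → [1, -7, -2, -2]
MUL     → [1, -7, 4]
STORE 1 → [1, -7]
PUSH -7 → [1, -7, -7]
SWAP    → [1, -7, -7]
SUB     → [1, 0]
STORE 2 → [1]

[1]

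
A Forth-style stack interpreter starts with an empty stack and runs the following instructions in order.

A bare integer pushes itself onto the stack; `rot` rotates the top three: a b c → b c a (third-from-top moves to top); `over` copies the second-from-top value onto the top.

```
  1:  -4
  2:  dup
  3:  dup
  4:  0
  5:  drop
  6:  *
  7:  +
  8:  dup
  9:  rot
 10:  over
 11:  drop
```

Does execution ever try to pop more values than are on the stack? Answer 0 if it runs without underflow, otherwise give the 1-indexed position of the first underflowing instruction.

-4   → [-4]
dup  → [-4, -4]
dup  → [-4, -4, -4]
0    → [-4, -4, -4, 0]
drop → [-4, -4, -4]
*    → [-4, 16]
+    → [12]
dup  → [12, 12]
rot  — needs 3 operands, stack has 2 → underflow

9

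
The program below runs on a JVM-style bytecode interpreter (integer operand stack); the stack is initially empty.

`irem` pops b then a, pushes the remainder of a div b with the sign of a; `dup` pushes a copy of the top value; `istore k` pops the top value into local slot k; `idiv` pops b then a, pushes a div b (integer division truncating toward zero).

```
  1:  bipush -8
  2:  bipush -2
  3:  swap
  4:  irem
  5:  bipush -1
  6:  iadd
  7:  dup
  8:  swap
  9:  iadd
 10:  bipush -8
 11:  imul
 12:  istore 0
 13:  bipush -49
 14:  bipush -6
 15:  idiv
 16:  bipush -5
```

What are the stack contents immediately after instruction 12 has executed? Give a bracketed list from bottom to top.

bipush -8 → -8
bipush -2 → -8 -2
swap      → -2 -8
irem      → -2
bipush -1 → -2 -1
iadd      → -3
dup       → -3 -3
swap      → -3 -3
iadd      → -6
bipush -8 → -6 -8
imul      → 48
istore 0  → (empty)

[]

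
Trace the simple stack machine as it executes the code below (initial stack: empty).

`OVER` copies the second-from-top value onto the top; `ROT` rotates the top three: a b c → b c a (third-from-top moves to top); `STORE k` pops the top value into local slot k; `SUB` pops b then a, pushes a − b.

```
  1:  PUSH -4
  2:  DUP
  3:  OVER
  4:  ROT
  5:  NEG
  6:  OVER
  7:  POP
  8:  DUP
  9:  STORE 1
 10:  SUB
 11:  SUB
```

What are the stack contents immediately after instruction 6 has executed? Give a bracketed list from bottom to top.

PUSH -4 : -4
DUP     : -4 -4
OVER    : -4 -4 -4
ROT     : -4 -4 -4
NEG     : -4 -4 4
OVER    : -4 -4 4 -4

[-4, -4, 4, -4]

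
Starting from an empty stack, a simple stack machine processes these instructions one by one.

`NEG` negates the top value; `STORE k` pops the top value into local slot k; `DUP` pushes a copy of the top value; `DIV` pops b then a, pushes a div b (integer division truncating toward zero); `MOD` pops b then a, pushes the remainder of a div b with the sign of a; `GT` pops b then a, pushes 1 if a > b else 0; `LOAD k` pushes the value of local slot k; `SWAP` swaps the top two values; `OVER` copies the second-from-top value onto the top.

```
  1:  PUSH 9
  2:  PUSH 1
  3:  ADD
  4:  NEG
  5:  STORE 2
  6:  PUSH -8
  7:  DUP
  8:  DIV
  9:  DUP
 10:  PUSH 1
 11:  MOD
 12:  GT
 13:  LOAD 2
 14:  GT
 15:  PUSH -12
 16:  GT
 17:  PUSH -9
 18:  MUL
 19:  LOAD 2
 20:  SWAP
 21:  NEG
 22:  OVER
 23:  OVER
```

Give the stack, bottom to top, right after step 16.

PUSH 9   → 9
PUSH 1   → 9 1
ADD      → 10
NEG      → -10
STORE 2  → (empty)
PUSH -8  → -8
DUP      → -8 -8
DIV      → 1
DUP      → 1 1
PUSH 1   → 1 1 1
MOD      → 1 0
GT       → 1
LOAD 2   → 1 -10
GT       → 1
PUSH -12 → 1 -12
GT       → 1

[1]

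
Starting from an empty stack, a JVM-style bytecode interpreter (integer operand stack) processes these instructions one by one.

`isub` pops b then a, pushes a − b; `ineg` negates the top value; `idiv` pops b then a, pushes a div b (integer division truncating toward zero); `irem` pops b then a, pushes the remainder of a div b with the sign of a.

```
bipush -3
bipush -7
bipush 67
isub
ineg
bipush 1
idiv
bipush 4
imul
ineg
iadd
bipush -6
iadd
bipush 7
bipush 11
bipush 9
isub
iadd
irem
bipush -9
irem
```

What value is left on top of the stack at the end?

bipush -3 → -3
bipush -7 → -3 -7
bipush 67 → -3 -7 67
isub      → -3 -74
ineg      → -3 74
bipush 1  → -3 74 1
idiv      → -3 74
bipush 4  → -3 74 4
imul      → -3 296
ineg      → -3 -296
iadd      → -299
bipush -6 → -299 -6
iadd      → -305
bipush 7  → -305 7
bipush 11 → -305 7 11
bipush 9  → -305 7 11 9
isub      → -305 7 2
iadd      → -305 9
irem      → -8
bipush -9 → -8 -9
irem      → -8

-8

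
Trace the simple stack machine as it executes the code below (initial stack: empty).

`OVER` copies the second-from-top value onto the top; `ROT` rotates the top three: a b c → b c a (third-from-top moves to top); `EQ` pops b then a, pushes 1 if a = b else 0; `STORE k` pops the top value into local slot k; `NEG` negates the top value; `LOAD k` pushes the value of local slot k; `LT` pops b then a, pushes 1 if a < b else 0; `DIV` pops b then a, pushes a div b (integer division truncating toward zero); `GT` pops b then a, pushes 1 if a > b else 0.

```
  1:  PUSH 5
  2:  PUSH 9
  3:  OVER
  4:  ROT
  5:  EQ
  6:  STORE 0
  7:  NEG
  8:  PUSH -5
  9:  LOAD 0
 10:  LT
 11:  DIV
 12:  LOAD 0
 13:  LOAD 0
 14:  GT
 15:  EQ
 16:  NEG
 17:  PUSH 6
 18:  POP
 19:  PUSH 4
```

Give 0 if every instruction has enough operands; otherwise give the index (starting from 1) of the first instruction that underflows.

0

PUSH 5  -> [5]
PUSH 9  -> [5, 9]
OVER    -> [5, 9, 5]
ROT     -> [9, 5, 5]
EQ      -> [9, 1]
STORE 0 -> [9]
NEG     -> [-9]
PUSH -5 -> [-9, -5]
LOAD 0  -> [-9, -5, 1]
LT      -> [-9, 1]
DIV     -> [-9]
LOAD 0  -> [-9, 1]
LOAD 0  -> [-9, 1, 1]
GT      -> [-9, 0]
EQ      -> [0]
NEG     -> [0]
PUSH 6  -> [0, 6]
POP     -> [0]
PUSH 4  -> [0, 4]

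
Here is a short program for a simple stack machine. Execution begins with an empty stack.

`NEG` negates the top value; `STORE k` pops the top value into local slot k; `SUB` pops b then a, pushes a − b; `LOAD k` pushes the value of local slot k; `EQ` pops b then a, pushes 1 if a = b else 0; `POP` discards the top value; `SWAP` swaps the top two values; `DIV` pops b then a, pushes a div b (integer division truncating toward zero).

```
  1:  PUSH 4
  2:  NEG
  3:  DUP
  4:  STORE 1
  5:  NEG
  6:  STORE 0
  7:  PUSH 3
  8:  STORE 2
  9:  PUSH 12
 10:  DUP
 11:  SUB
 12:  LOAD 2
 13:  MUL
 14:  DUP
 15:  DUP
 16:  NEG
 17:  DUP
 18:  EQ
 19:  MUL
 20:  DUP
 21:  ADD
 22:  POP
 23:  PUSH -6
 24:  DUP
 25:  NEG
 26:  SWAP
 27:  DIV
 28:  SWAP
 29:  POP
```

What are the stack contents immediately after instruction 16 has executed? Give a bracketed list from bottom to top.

[0, 0, 0]

PUSH 4  : [4]
NEG     : [-4]
DUP     : [-4, -4]
STORE 1 : [-4]
NEG     : [4]
STORE 0 : []
PUSH 3  : [3]
STORE 2 : []
PUSH 12 : [12]
DUP     : [12, 12]
SUB     : [0]
LOAD 2  : [0, 3]
MUL     : [0]
DUP     : [0, 0]
DUP     : [0, 0, 0]
NEG     : [0, 0, 0]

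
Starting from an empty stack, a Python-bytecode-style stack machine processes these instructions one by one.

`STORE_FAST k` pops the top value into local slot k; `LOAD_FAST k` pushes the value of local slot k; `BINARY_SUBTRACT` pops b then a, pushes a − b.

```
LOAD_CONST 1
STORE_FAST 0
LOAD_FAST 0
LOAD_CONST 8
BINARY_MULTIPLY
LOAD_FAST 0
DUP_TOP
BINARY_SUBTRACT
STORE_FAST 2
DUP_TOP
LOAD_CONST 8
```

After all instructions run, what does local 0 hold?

LOAD_CONST 1    → [1]
STORE_FAST 0    → []
LOAD_FAST 0     → [1]
LOAD_CONST 8    → [1, 8]
BINARY_MULTIPLY → [8]
LOAD_FAST 0     → [8, 1]
DUP_TOP         → [8, 1, 1]
BINARY_SUBTRACT → [8, 0]
STORE_FAST 2    → [8]
DUP_TOP         → [8, 8]
LOAD_CONST 8    → [8, 8, 8]

1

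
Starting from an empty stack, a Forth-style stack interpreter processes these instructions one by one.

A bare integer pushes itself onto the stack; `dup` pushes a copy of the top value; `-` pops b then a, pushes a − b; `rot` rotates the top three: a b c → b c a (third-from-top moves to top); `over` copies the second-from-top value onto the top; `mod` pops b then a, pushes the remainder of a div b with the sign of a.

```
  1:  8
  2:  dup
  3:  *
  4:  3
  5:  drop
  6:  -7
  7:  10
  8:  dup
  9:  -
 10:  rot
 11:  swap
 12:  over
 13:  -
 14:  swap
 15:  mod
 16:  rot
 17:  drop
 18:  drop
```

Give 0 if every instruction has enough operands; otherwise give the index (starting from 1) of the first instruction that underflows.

16

8     8
dup   8 8
*     64
3     64 3
drop  64
-7    64 -7
10    64 -7 10
dup   64 -7 10 10
-     64 -7 0
rot   -7 0 64
swap  -7 64 0
over  -7 64 0 64
-     -7 64 -64
swap  -7 -64 64
mod   -7 0
rot  — needs 3 operands, stack has 2 → underflow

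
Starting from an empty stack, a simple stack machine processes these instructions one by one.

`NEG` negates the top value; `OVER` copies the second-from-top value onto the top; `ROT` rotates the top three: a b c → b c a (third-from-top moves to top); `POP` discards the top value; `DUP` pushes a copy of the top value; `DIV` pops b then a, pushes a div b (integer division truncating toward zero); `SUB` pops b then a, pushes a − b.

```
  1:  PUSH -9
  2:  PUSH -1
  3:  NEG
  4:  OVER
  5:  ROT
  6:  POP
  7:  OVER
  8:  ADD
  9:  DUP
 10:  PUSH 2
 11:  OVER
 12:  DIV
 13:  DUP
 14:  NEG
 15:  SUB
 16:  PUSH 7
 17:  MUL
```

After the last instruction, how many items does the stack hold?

4

PUSH -9 → -9
PUSH -1 → -9 -1
NEG     → -9 1
OVER    → -9 1 -9
ROT     → 1 -9 -9
POP     → 1 -9
OVER    → 1 -9 1
ADD     → 1 -8
DUP     → 1 -8 -8
PUSH 2  → 1 -8 -8 2
OVER    → 1 -8 -8 2 -8
DIV     → 1 -8 -8 0
DUP     → 1 -8 -8 0 0
NEG     → 1 -8 -8 0 0
SUB     → 1 -8 -8 0
PUSH 7  → 1 -8 -8 0 7
MUL     → 1 -8 -8 0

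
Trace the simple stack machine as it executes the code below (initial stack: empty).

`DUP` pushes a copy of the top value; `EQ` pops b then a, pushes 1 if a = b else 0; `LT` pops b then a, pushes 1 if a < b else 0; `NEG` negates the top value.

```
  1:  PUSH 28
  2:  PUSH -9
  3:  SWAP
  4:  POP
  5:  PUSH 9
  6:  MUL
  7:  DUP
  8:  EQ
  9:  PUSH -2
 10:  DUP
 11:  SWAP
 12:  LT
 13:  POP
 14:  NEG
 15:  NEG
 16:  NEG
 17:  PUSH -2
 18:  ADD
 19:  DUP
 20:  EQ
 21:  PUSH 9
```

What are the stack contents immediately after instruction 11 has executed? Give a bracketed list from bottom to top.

PUSH 28  [28]
PUSH -9  [28, -9]
SWAP     [-9, 28]
POP      [-9]
PUSH 9   [-9, 9]
MUL      [-81]
DUP      [-81, -81]
EQ       [1]
PUSH -2  [1, -2]
DUP      [1, -2, -2]
SWAP     [1, -2, -2]

[1, -2, -2]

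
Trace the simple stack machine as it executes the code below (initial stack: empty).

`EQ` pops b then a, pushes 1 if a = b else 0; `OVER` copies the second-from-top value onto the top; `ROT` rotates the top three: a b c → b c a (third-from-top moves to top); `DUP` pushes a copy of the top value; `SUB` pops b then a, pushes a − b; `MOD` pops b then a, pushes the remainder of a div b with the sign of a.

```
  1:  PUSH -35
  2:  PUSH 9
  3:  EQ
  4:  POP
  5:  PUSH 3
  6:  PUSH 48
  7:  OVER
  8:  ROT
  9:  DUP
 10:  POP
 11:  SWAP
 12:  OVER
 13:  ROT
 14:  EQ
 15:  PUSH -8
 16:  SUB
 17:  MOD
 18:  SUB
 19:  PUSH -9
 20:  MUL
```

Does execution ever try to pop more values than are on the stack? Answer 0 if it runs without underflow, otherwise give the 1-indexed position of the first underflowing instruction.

0

PUSH -35 -> -35
PUSH 9   -> -35 9
EQ       -> 0
POP      -> (empty)
PUSH 3   -> 3
PUSH 48  -> 3 48
OVER     -> 3 48 3
ROT      -> 48 3 3
DUP      -> 48 3 3 3
POP      -> 48 3 3
SWAP     -> 48 3 3
OVER     -> 48 3 3 3
ROT      -> 48 3 3 3
EQ       -> 48 3 1
PUSH -8  -> 48 3 1 -8
SUB      -> 48 3 9
MOD      -> 48 3
SUB      -> 45
PUSH -9  -> 45 -9
MUL      -> -405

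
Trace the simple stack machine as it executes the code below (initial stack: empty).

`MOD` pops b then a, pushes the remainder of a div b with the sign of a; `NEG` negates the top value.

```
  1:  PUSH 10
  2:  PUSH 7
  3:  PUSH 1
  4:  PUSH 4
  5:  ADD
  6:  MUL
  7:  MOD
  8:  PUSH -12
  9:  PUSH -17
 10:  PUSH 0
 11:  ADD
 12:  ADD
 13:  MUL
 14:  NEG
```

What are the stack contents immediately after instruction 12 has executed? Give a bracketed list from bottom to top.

PUSH 10  → 10
PUSH 7   → 10 7
PUSH 1   → 10 7 1
PUSH 4   → 10 7 1 4
ADD      → 10 7 5
MUL      → 10 35
MOD      → 10
PUSH -12 → 10 -12
PUSH -17 → 10 -12 -17
PUSH 0   → 10 -12 -17 0
ADD      → 10 -12 -17
ADD      → 10 -29

[10, -29]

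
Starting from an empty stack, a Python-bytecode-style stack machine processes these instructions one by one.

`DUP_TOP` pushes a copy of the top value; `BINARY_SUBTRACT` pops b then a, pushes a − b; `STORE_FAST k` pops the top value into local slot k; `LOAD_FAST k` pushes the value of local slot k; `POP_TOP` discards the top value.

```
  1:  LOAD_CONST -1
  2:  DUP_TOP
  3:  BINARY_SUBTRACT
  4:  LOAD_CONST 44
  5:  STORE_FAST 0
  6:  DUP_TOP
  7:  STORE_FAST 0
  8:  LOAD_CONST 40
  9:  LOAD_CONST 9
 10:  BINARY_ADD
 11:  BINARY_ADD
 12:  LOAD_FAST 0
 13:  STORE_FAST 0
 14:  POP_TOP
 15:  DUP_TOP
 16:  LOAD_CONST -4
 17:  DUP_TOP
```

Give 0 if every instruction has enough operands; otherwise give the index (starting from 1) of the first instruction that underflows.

LOAD_CONST -1   : [-1]
DUP_TOP         : [-1, -1]
BINARY_SUBTRACT : [0]
LOAD_CONST 44   : [0, 44]
STORE_FAST 0    : [0]
DUP_TOP         : [0, 0]
STORE_FAST 0    : [0]
LOAD_CONST 40   : [0, 40]
LOAD_CONST 9    : [0, 40, 9]
BINARY_ADD      : [0, 49]
BINARY_ADD      : [49]
LOAD_FAST 0     : [49, 0]
STORE_FAST 0    : [49]
POP_TOP         : []
DUP_TOP  — needs 1 operand, stack has 0 → underflow

15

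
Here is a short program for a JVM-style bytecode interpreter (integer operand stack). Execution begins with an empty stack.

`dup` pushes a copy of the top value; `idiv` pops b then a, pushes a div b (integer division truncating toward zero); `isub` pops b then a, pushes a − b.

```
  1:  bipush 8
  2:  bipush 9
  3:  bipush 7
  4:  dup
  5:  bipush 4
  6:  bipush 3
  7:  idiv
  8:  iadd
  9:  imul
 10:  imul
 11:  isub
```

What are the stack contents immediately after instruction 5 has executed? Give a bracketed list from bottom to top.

[8, 9, 7, 7, 4]

bipush 8  8
bipush 9  8 9
bipush 7  8 9 7
dup       8 9 7 7
bipush 4  8 9 7 7 4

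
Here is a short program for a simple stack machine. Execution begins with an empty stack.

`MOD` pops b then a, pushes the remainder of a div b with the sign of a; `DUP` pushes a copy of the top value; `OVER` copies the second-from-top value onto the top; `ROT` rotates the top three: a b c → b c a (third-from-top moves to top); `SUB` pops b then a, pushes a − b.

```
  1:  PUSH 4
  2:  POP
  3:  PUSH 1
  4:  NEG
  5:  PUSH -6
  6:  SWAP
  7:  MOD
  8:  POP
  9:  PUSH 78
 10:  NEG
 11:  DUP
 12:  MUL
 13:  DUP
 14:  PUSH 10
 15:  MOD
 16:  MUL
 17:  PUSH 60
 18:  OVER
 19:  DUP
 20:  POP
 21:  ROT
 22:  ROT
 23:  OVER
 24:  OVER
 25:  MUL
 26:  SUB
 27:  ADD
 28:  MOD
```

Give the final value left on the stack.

PUSH 4   4
POP      (empty)
PUSH 1   1
NEG      -1
PUSH -6  -1 -6
SWAP     -6 -1
MOD      0
POP      (empty)
PUSH 78  78
NEG      -78
DUP      -78 -78
MUL      6084
DUP      6084 6084
PUSH 10  6084 6084 10
MOD      6084 4
MUL      24336
PUSH 60  24336 60
OVER     24336 60 24336
DUP      24336 60 24336 24336
POP      24336 60 24336
ROT      60 24336 24336
ROT      24336 24336 60
OVER     24336 24336 60 24336
OVER     24336 24336 60 24336 60
MUL      24336 24336 60 1460160
SUB      24336 24336 -1460100
ADD      24336 -1435764
MOD      24336

24336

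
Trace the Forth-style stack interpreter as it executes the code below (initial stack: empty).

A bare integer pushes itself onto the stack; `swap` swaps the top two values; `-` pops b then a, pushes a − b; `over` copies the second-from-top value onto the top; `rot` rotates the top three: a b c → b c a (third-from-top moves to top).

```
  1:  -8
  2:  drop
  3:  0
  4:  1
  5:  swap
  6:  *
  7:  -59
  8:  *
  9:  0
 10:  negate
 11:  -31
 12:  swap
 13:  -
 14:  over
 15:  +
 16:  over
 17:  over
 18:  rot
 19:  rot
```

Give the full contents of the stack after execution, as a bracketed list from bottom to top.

-8     -> [-8]
drop   -> []
0      -> [0]
1      -> [0, 1]
swap   -> [1, 0]
*      -> [0]
-59    -> [0, -59]
*      -> [0]
0      -> [0, 0]
negate -> [0, 0]
-31    -> [0, 0, -31]
swap   -> [0, -31, 0]
-      -> [0, -31]
over   -> [0, -31, 0]
+      -> [0, -31]
over   -> [0, -31, 0]
over   -> [0, -31, 0, -31]
rot    -> [0, 0, -31, -31]
rot    -> [0, -31, -31, 0]

[0, -31, -31, 0]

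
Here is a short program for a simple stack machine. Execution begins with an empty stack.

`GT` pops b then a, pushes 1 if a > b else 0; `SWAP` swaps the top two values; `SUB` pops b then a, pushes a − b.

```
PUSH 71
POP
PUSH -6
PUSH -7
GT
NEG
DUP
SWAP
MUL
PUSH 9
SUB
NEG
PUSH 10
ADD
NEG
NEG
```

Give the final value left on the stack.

18

PUSH 71  [71]
POP      []
PUSH -6  [-6]
PUSH -7  [-6, -7]
GT       [1]
NEG      [-1]
DUP      [-1, -1]
SWAP     [-1, -1]
MUL      [1]
PUSH 9   [1, 9]
SUB      [-8]
NEG      [8]
PUSH 10  [8, 10]
ADD      [18]
NEG      [-18]
NEG      [18]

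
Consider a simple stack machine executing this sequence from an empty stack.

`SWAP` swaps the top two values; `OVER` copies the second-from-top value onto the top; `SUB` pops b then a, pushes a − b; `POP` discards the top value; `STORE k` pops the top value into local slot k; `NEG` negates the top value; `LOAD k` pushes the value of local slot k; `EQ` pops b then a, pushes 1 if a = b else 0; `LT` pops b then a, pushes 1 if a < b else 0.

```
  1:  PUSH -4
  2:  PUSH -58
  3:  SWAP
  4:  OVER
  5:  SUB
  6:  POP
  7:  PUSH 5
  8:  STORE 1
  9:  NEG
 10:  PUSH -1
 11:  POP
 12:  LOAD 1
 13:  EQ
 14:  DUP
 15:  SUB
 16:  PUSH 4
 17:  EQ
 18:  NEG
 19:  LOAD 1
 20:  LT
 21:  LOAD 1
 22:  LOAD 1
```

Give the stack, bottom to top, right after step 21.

PUSH -4   [-4]
PUSH -58  [-4, -58]
SWAP      [-58, -4]
OVER      [-58, -4, -58]
SUB       [-58, 54]
POP       [-58]
PUSH 5    [-58, 5]
STORE 1   [-58]
NEG       [58]
PUSH -1   [58, -1]
POP       [58]
LOAD 1    [58, 5]
EQ        [0]
DUP       [0, 0]
SUB       [0]
PUSH 4    [0, 4]
EQ        [0]
NEG       [0]
LOAD 1    [0, 5]
LT        [1]
LOAD 1    [1, 5]

[1, 5]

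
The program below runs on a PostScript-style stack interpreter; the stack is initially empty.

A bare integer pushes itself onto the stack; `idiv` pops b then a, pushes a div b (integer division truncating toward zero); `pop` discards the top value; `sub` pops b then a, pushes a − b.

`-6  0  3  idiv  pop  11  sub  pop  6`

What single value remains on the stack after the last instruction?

-6   -> -6
0    -> -6 0
3    -> -6 0 3
idiv -> -6 0
pop  -> -6
11   -> -6 11
sub  -> -17
pop  -> (empty)
6    -> 6

6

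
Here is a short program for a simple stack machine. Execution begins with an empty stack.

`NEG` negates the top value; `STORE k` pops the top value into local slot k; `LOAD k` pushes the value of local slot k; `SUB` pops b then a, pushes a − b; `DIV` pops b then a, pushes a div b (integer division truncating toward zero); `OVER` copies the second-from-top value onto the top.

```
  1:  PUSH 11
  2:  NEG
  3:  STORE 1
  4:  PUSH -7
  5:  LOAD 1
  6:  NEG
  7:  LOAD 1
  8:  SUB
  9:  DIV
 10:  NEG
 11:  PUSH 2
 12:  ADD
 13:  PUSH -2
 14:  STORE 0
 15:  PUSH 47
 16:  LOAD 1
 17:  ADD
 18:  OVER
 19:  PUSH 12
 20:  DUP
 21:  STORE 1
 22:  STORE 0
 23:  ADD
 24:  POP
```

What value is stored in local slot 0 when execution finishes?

12

PUSH 11 : 11
NEG     : -11
STORE 1 : (empty)
PUSH -7 : -7
LOAD 1  : -7 -11
NEG     : -7 11
LOAD 1  : -7 11 -11
SUB     : -7 22
DIV     : 0
NEG     : 0
PUSH 2  : 0 2
ADD     : 2
PUSH -2 : 2 -2
STORE 0 : 2
PUSH 47 : 2 47
LOAD 1  : 2 47 -11
ADD     : 2 36
OVER    : 2 36 2
PUSH 12 : 2 36 2 12
DUP     : 2 36 2 12 12
STORE 1 : 2 36 2 12
STORE 0 : 2 36 2
ADD     : 2 38
POP     : 2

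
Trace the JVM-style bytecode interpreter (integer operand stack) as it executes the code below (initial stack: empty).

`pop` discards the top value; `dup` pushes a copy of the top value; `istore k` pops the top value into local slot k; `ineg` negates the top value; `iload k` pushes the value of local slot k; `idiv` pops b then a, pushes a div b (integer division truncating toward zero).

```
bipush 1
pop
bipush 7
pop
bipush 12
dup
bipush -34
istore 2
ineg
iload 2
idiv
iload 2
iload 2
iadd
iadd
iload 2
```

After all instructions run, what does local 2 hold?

bipush 1    1
pop         (empty)
bipush 7    7
pop         (empty)
bipush 12   12
dup         12 12
bipush -34  12 12 -34
istore 2    12 12
ineg        12 -12
iload 2     12 -12 -34
idiv        12 0
iload 2     12 0 -34
iload 2     12 0 -34 -34
iadd        12 0 -68
iadd        12 -68
iload 2     12 -68 -34

-34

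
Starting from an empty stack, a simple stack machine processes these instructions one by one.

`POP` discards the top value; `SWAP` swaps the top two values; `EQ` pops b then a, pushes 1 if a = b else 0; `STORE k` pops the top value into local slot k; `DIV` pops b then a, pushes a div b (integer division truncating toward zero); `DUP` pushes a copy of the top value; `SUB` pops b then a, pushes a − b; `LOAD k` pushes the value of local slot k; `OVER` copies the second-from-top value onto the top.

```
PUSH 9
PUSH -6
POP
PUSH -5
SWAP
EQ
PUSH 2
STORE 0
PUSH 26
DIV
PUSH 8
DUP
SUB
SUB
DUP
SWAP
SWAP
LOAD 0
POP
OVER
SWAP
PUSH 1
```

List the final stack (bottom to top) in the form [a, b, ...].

PUSH 9   [9]
PUSH -6  [9, -6]
POP      [9]
PUSH -5  [9, -5]
SWAP     [-5, 9]
EQ       [0]
PUSH 2   [0, 2]
STORE 0  [0]
PUSH 26  [0, 26]
DIV      [0]
PUSH 8   [0, 8]
DUP      [0, 8, 8]
SUB      [0, 0]
SUB      [0]
DUP      [0, 0]
SWAP     [0, 0]
SWAP     [0, 0]
LOAD 0   [0, 0, 2]
POP      [0, 0]
OVER     [0, 0, 0]
SWAP     [0, 0, 0]
PUSH 1   [0, 0, 0, 1]

[0, 0, 0, 1]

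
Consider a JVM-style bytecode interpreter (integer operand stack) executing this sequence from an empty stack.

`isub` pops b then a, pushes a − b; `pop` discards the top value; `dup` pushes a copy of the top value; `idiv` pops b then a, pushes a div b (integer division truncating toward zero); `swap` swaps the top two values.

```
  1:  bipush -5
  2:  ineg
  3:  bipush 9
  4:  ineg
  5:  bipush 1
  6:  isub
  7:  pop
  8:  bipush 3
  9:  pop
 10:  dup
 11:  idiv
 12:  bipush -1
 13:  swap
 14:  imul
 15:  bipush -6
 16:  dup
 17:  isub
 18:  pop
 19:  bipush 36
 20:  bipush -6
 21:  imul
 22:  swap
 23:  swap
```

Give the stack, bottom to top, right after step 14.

[-1]

bipush -5 → [-5]
ineg      → [5]
bipush 9  → [5, 9]
ineg      → [5, -9]
bipush 1  → [5, -9, 1]
isub      → [5, -10]
pop       → [5]
bipush 3  → [5, 3]
pop       → [5]
dup       → [5, 5]
idiv      → [1]
bipush -1 → [1, -1]
swap      → [-1, 1]
imul      → [-1]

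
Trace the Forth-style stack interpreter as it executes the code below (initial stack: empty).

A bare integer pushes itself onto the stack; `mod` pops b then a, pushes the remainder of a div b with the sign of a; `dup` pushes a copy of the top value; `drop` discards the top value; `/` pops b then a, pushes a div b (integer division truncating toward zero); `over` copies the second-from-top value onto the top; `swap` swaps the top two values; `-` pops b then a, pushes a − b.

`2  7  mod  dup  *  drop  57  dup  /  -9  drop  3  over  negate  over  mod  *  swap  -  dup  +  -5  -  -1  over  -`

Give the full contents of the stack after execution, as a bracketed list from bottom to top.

[-3, 2]

2      : [2]
7      : [2, 7]
mod    : [2]
dup    : [2, 2]
*      : [4]
drop   : []
57     : [57]
dup    : [57, 57]
/      : [1]
-9     : [1, -9]
drop   : [1]
3      : [1, 3]
over   : [1, 3, 1]
negate : [1, 3, -1]
over   : [1, 3, -1, 3]
mod    : [1, 3, -1]
*      : [1, -3]
swap   : [-3, 1]
-      : [-4]
dup    : [-4, -4]
+      : [-8]
-5     : [-8, -5]
-      : [-3]
-1     : [-3, -1]
over   : [-3, -1, -3]
-      : [-3, 2]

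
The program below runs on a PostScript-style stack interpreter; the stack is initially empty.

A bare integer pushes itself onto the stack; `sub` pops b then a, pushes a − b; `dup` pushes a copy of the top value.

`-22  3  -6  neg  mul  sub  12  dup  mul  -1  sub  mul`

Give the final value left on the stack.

-22  -22
3    -22 3
-6   -22 3 -6
neg  -22 3 6
mul  -22 18
sub  -40
12   -40 12
dup  -40 12 12
mul  -40 144
-1   -40 144 -1
sub  -40 145
mul  -5800

-5800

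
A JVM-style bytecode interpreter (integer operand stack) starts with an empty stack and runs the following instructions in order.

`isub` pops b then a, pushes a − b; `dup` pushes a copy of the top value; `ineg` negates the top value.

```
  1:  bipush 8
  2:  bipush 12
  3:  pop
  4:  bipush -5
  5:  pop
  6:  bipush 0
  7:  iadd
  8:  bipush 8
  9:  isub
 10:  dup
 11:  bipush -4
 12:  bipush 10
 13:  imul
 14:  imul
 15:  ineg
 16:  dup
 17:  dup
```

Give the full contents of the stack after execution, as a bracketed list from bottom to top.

bipush 8  : 8
bipush 12 : 8 12
pop       : 8
bipush -5 : 8 -5
pop       : 8
bipush 0  : 8 0
iadd      : 8
bipush 8  : 8 8
isub      : 0
dup       : 0 0
bipush -4 : 0 0 -4
bipush 10 : 0 0 -4 10
imul      : 0 0 -40
imul      : 0 0
ineg      : 0 0
dup       : 0 0 0
dup       : 0 0 0 0

[0, 0, 0, 0]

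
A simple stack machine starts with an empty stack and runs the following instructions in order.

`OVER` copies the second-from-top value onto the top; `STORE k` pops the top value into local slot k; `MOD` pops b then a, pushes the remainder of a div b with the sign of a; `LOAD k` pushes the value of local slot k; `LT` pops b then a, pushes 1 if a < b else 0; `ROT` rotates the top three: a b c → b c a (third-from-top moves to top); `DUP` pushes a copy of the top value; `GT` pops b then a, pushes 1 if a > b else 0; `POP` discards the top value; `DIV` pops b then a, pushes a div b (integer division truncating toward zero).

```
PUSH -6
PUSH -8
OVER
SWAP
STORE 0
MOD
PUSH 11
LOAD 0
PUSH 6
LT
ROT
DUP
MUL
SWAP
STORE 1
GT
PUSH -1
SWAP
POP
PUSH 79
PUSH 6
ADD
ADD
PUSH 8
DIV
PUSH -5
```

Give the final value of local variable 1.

PUSH -6 -> [-6]
PUSH -8 -> [-6, -8]
OVER    -> [-6, -8, -6]
SWAP    -> [-6, -6, -8]
STORE 0 -> [-6, -6]
MOD     -> [0]
PUSH 11 -> [0, 11]
LOAD 0  -> [0, 11, -8]
PUSH 6  -> [0, 11, -8, 6]
LT      -> [0, 11, 1]
ROT     -> [11, 1, 0]
DUP     -> [11, 1, 0, 0]
MUL     -> [11, 1, 0]
SWAP    -> [11, 0, 1]
STORE 1 -> [11, 0]
GT      -> [1]
PUSH -1 -> [1, -1]
SWAP    -> [-1, 1]
POP     -> [-1]
PUSH 79 -> [-1, 79]
PUSH 6  -> [-1, 79, 6]
ADD     -> [-1, 85]
ADD     -> [84]
PUSH 8  -> [84, 8]
DIV     -> [10]
PUSH -5 -> [10, -5]

1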